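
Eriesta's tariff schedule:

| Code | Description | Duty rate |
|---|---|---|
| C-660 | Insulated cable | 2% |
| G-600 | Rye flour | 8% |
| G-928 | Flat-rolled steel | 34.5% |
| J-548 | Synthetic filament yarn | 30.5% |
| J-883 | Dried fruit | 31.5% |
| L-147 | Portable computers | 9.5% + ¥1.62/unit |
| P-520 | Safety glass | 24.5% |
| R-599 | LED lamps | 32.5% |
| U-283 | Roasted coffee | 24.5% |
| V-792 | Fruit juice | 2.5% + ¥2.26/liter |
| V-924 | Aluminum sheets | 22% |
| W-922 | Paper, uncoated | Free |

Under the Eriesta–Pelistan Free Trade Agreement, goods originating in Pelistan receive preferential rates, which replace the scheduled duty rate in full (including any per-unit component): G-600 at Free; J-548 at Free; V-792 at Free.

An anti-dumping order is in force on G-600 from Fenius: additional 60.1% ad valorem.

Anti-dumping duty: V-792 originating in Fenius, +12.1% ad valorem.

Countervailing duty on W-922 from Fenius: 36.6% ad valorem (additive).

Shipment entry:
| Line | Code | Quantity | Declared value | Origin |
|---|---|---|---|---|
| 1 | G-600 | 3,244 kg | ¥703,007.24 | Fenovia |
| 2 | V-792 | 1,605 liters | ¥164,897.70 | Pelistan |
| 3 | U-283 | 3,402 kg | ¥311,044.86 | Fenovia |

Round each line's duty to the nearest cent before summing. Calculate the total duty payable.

¥132,446.57

Line 1 (G-600, Fenovia, 3,244 kg, ¥703,007.24):
Base rate for G-600 is 8%.
G-600 has an FTA preferential rate, but origin Fenovia is not Pelistan; base rate stands.
The additional-duty order on G-600 targets Fenius, not Fenovia; it does not apply.
Duty = ¥703,007.24 × 8% = ¥56,240.58.
Line 2 (V-792, Pelistan, 1,605 liters, ¥164,897.70):
Base rate for V-792 is 2.5% + ¥2.26/liter.
Origin Pelistan qualifies under the Eriesta–Pelistan agreement and V-792 is covered: preferential rate Free applies instead.
The additional-duty order on V-792 targets Fenius, not Pelistan; it does not apply.
Duty = ¥164,897.70 × 0% = ¥0.00.
Line 3 (U-283, Fenovia, 3,402 kg, ¥311,044.86):
Base rate for U-283 is 24.5%.
Duty = ¥311,044.86 × 24.5% = ¥76,205.99.
Total = ¥56,240.58 + ¥0.00 + ¥76,205.99 = ¥132,446.57.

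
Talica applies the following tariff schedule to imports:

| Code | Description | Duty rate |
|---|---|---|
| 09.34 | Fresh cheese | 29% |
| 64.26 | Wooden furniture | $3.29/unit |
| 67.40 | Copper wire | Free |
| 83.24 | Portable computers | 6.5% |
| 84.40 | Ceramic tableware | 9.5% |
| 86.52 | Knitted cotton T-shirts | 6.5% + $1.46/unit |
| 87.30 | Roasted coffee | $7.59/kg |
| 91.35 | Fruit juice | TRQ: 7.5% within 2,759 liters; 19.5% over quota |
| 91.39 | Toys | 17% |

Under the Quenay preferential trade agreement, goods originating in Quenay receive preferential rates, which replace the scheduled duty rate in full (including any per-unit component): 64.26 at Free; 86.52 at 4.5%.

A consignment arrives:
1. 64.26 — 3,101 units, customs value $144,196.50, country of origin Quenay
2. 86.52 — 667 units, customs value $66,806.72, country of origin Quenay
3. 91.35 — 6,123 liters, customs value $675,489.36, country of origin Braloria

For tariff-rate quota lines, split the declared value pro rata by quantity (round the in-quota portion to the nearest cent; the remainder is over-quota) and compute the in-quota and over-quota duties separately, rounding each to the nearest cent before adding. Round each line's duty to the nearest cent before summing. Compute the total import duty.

$98,201.98

Line 1 (64.26, Quenay, 3,101 units, $144,196.50):
Base rate for 64.26 is $3.29/unit.
Origin Quenay qualifies under the Talica–Quenay agreement and 64.26 is covered: preferential rate Free applies instead.
Duty = $144,196.50 × 0% = $0.00.
Line 2 (86.52, Quenay, 667 units, $66,806.72):
Base rate for 86.52 is 6.5% + $1.46/unit.
Origin Quenay qualifies under the Talica–Quenay agreement and 86.52 is covered: preferential rate 4.5% applies instead.
Duty = $66,806.72 × 4.5% = $3,006.30.
Line 3 (91.35, Braloria, 6,123 liters, $675,489.36):
Code 91.35 is under a tariff-rate quota (threshold 2,759 liters). In-quota: 2,759 liters at 7.5%; over-quota: 3,364 liters at 19.5%.
Pro-rata value split: in-quota = $675,489.36 × 2,759/6,123 = $304,372.88; over-quota = $675,489.36 − $304,372.88 = $371,116.48.
In-quota duty = $304,372.88 × 7.5% = $22,827.97. Over-quota duty = $371,116.48 × 19.5% = $72,367.71.
Line duty = $22,827.97 + $72,367.71 = $95,195.68.
Total = $0.00 + $3,006.30 + $95,195.68 = $98,201.98.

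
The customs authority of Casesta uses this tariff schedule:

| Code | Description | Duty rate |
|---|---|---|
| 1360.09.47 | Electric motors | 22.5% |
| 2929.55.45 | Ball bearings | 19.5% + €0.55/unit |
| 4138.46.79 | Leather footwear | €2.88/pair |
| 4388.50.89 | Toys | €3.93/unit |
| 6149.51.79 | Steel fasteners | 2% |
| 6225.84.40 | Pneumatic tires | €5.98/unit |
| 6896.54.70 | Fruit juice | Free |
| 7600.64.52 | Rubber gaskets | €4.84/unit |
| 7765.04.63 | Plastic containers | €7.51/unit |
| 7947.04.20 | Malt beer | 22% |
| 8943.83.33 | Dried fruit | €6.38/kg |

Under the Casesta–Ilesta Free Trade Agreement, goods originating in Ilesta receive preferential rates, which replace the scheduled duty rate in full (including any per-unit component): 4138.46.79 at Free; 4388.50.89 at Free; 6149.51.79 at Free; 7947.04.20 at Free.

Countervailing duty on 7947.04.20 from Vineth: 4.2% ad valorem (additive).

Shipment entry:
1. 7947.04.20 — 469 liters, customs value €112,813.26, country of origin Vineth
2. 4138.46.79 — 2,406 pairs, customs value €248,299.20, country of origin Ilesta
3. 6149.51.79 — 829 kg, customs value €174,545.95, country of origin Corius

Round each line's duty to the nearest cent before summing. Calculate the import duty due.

Line 1 (7947.04.20, Vineth, 469 liters, €112,813.26):
Base rate for 7947.04.20 is 22%.
7947.04.20 has an FTA preferential rate, but origin Vineth is not Ilesta; base rate stands.
Additional duty on 7947.04.20 from Vineth: +4.2%. Applied ad valorem rate: 22% + 4.2% = 26.2%.
Duty = €112,813.26 × 26.2% = €29,557.07.
Line 2 (4138.46.79, Ilesta, 2,406 pairs, €248,299.20):
Base rate for 4138.46.79 is €2.88/pair.
Origin Ilesta qualifies under the Casesta–Ilesta agreement and 4138.46.79 is covered: preferential rate Free applies instead.
Duty = €248,299.20 × 0% = €0.00.
Line 3 (6149.51.79, Corius, 829 kg, €174,545.95):
Base rate for 6149.51.79 is 2%.
6149.51.79 has an FTA preferential rate, but origin Corius is not Ilesta; base rate stands.
Duty = €174,545.95 × 2% = €3,490.92.
Total = €29,557.07 + €0.00 + €3,490.92 = €33,047.99.

€33,047.99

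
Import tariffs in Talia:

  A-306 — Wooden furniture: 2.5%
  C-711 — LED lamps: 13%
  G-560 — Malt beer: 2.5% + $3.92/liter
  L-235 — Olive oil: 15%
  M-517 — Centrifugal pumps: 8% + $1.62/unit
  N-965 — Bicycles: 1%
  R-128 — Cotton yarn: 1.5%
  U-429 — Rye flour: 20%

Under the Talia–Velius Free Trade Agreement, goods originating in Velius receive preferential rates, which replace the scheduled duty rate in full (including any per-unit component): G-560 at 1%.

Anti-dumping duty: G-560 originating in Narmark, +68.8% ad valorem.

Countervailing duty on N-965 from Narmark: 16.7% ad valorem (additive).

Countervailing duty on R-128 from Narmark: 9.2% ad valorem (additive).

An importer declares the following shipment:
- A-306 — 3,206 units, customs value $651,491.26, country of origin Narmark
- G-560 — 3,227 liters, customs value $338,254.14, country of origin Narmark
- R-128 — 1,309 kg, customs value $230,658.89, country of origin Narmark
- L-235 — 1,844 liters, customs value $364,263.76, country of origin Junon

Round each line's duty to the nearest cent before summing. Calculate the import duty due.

Line 1 (A-306, Narmark, 3,206 units, $651,491.26):
Base rate for A-306 is 2.5%.
Duty = $651,491.26 × 2.5% = $16,287.28.
Line 2 (G-560, Narmark, 3,227 liters, $338,254.14):
Base rate for G-560 is 2.5% + $3.92/liter.
G-560 has an FTA preferential rate, but origin Narmark is not Velius; base rate stands.
Additional duty on G-560 from Narmark: +68.8%. Applied ad valorem rate: 2.5% + 68.8% = 71.3%.
Duty = $338,254.14 × 71.3% + 3,227 × $3.92 = $253,825.04.
Line 3 (R-128, Narmark, 1,309 kg, $230,658.89):
Base rate for R-128 is 1.5%.
Additional duty on R-128 from Narmark: +9.2%. Applied ad valorem rate: 1.5% + 9.2% = 10.7%.
Duty = $230,658.89 × 10.7% = $24,680.50.
Line 4 (L-235, Junon, 1,844 liters, $364,263.76):
Base rate for L-235 is 15%.
Duty = $364,263.76 × 15% = $54,639.56.
Total = $16,287.28 + $253,825.04 + $24,680.50 + $54,639.56 = $349,432.38.

$349,432.38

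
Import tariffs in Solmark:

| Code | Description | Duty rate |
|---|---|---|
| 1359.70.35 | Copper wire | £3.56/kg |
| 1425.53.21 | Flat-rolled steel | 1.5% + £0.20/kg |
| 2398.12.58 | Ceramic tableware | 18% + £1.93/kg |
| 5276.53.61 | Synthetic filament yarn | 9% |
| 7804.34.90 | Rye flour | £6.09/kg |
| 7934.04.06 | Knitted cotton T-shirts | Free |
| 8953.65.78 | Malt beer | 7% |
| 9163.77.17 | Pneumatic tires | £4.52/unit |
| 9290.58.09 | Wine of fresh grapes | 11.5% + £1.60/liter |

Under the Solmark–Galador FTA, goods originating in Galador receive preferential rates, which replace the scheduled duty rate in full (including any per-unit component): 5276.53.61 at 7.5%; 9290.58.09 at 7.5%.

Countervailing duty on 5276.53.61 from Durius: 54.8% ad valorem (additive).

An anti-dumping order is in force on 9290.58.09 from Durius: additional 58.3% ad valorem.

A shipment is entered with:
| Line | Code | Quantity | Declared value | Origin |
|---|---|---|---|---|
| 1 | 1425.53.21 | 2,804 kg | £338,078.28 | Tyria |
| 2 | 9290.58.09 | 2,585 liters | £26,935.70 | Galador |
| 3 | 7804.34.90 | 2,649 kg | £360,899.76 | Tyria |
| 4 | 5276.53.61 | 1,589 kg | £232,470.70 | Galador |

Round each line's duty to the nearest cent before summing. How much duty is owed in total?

Line 1 (1425.53.21, Tyria, 2,804 kg, £338,078.28):
Base rate for 1425.53.21 is 1.5% + £0.20/kg.
Duty = £338,078.28 × 1.5% + 2,804 × £0.20 = £5,631.97.
Line 2 (9290.58.09, Galador, 2,585 liters, £26,935.70):
Base rate for 9290.58.09 is 11.5% + £1.60/liter.
Origin Galador qualifies under the Solmark–Galador agreement and 9290.58.09 is covered: preferential rate 7.5% applies instead.
The additional-duty order on 9290.58.09 targets Durius, not Galador; it does not apply.
Duty = £26,935.70 × 7.5% = £2,020.18.
Line 3 (7804.34.90, Tyria, 2,649 kg, £360,899.76):
Base rate for 7804.34.90 is £6.09/kg.
Duty = 2,649 × £6.09 = £16,132.41.
Line 4 (5276.53.61, Galador, 1,589 kg, £232,470.70):
Base rate for 5276.53.61 is 9%.
Origin Galador qualifies under the Solmark–Galador agreement and 5276.53.61 is covered: preferential rate 7.5% applies instead.
The additional-duty order on 5276.53.61 targets Durius, not Galador; it does not apply.
Duty = £232,470.70 × 7.5% = £17,435.30.
Total = £5,631.97 + £2,020.18 + £16,132.41 + £17,435.30 = £41,219.86.

£41,219.86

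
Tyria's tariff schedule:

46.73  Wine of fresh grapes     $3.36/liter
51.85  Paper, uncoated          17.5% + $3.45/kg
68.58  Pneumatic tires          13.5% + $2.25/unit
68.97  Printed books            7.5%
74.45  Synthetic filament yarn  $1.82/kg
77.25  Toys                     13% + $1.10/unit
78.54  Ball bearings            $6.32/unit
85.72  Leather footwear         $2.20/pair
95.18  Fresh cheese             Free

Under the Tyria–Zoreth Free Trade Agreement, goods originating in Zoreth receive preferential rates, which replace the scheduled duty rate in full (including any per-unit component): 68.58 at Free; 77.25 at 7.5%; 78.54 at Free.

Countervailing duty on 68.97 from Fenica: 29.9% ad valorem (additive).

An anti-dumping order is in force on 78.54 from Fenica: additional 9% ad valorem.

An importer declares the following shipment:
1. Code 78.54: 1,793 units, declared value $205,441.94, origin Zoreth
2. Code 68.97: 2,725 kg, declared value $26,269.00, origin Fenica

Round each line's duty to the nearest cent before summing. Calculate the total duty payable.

Line 1 (78.54, Zoreth, 1,793 units, $205,441.94):
Base rate for 78.54 is $6.32/unit.
Origin Zoreth qualifies under the Tyria–Zoreth agreement and 78.54 is covered: preferential rate Free applies instead.
The additional-duty order on 78.54 targets Fenica, not Zoreth; it does not apply.
Duty = $205,441.94 × 0% = $0.00.
Line 2 (68.97, Fenica, 2,725 kg, $26,269.00):
Base rate for 68.97 is 7.5%.
Additional duty on 68.97 from Fenica: +29.9%. Applied ad valorem rate: 7.5% + 29.9% = 37.4%.
Duty = $26,269.00 × 37.4% = $9,824.61.
Total = $0.00 + $9,824.61 = $9,824.61.

$9,824.61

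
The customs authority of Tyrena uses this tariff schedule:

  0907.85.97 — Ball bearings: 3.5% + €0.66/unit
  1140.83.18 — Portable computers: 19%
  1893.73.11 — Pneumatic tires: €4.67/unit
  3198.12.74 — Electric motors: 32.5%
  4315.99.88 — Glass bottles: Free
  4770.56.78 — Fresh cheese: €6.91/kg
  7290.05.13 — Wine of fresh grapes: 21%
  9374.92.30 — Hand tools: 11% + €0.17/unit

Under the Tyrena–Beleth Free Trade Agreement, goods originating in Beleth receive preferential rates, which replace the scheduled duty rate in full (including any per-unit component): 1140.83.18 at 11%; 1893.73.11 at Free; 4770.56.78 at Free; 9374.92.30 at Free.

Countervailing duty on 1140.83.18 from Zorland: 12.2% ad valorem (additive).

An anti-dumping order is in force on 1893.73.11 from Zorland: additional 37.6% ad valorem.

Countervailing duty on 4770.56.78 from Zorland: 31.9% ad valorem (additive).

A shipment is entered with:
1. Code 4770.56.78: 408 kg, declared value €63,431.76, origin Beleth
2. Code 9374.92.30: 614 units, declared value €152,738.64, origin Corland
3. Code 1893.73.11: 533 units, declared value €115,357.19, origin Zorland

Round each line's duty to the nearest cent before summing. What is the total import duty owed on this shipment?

€62,769.04

Line 1 (4770.56.78, Beleth, 408 kg, €63,431.76):
Base rate for 4770.56.78 is €6.91/kg.
Origin Beleth qualifies under the Tyrena–Beleth agreement and 4770.56.78 is covered: preferential rate Free applies instead.
The additional-duty order on 4770.56.78 targets Zorland, not Beleth; it does not apply.
Duty = €63,431.76 × 0% = €0.00.
Line 2 (9374.92.30, Corland, 614 units, €152,738.64):
Base rate for 9374.92.30 is 11% + €0.17/unit.
9374.92.30 has an FTA preferential rate, but origin Corland is not Beleth; base rate stands.
Duty = €152,738.64 × 11% + 614 × €0.17 = €16,905.63.
Line 3 (1893.73.11, Zorland, 533 units, €115,357.19):
Base rate for 1893.73.11 is €4.67/unit.
1893.73.11 has an FTA preferential rate, but origin Zorland is not Beleth; base rate stands.
Additional duty on 1893.73.11 from Zorland: +37.6% ad valorem. Applied ad valorem rate = 37.6%.
Duty = €115,357.19 × 37.6% + 533 × €4.67 = €45,863.41.
Total = €0.00 + €16,905.63 + €45,863.41 = €62,769.04.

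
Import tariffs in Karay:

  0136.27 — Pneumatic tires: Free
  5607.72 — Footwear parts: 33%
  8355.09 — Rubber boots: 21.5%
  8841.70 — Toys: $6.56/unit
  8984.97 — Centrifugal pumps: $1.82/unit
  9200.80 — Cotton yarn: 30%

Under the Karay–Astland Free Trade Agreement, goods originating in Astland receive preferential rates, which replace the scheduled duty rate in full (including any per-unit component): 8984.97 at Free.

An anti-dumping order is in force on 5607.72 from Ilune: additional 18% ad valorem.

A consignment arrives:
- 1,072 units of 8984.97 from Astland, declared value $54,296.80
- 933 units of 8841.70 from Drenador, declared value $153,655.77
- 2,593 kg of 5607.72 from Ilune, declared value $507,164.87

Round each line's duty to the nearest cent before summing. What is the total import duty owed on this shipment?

Line 1 (8984.97, Astland, 1,072 units, $54,296.80):
Base rate for 8984.97 is $1.82/unit.
Origin Astland qualifies under the Karay–Astland agreement and 8984.97 is covered: preferential rate Free applies instead.
Duty = $54,296.80 × 0% = $0.00.
Line 2 (8841.70, Drenador, 933 units, $153,655.77):
Base rate for 8841.70 is $6.56/unit.
Duty = 933 × $6.56 = $6,120.48.
Line 3 (5607.72, Ilune, 2,593 kg, $507,164.87):
Base rate for 5607.72 is 33%.
Additional duty on 5607.72 from Ilune: +18%. Applied ad valorem rate: 33% + 18% = 51%.
Duty = $507,164.87 × 51% = $258,654.08.
Total = $0.00 + $6,120.48 + $258,654.08 = $264,774.56.

$264,774.56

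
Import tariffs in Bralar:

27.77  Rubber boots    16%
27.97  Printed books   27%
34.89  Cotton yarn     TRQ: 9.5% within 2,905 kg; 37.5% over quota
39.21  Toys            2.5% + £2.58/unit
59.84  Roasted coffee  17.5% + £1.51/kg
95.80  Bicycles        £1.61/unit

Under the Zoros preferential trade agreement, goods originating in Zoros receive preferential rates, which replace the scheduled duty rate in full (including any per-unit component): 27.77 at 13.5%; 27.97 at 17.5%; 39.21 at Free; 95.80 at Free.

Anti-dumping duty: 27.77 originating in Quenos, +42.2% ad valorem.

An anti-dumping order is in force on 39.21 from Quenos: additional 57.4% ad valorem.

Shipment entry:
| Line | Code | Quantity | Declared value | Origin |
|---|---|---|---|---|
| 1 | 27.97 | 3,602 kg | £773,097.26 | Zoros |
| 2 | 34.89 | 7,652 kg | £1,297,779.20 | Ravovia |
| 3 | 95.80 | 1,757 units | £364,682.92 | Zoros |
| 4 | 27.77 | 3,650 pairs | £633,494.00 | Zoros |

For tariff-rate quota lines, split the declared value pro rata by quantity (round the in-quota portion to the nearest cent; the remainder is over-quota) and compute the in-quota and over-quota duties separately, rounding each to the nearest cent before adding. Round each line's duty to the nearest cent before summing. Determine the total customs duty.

Line 1 (27.97, Zoros, 3,602 kg, £773,097.26):
Base rate for 27.97 is 27%.
Origin Zoros qualifies under the Bralar–Zoros agreement and 27.97 is covered: preferential rate 17.5% applies instead.
Duty = £773,097.26 × 17.5% = £135,292.02.
Line 2 (34.89, Ravovia, 7,652 kg, £1,297,779.20):
Code 34.89 is under a tariff-rate quota (threshold 2,905 kg). In-quota: 2,905 kg at 9.5%; over-quota: 4,747 kg at 37.5%.
Pro-rata value split: in-quota = £1,297,779.20 × 2,905/7,652 = £492,688.00; over-quota = £1,297,779.20 − £492,688.00 = £805,091.20.
In-quota duty = £492,688.00 × 9.5% = £46,805.36. Over-quota duty = £805,091.20 × 37.5% = £301,909.20.
Line duty = £46,805.36 + £301,909.20 = £348,714.56.
Line 3 (95.80, Zoros, 1,757 units, £364,682.92):
Base rate for 95.80 is £1.61/unit.
Origin Zoros qualifies under the Bralar–Zoros agreement and 95.80 is covered: preferential rate Free applies instead.
Duty = £364,682.92 × 0% = £0.00.
Line 4 (27.77, Zoros, 3,650 pairs, £633,494.00):
Base rate for 27.77 is 16%.
Origin Zoros qualifies under the Bralar–Zoros agreement and 27.77 is covered: preferential rate 13.5% applies instead.
The additional-duty order on 27.77 targets Quenos, not Zoros; it does not apply.
Duty = £633,494.00 × 13.5% = £85,521.69.
Total = £135,292.02 + £348,714.56 + £0.00 + £85,521.69 = £569,528.27.

£569,528.27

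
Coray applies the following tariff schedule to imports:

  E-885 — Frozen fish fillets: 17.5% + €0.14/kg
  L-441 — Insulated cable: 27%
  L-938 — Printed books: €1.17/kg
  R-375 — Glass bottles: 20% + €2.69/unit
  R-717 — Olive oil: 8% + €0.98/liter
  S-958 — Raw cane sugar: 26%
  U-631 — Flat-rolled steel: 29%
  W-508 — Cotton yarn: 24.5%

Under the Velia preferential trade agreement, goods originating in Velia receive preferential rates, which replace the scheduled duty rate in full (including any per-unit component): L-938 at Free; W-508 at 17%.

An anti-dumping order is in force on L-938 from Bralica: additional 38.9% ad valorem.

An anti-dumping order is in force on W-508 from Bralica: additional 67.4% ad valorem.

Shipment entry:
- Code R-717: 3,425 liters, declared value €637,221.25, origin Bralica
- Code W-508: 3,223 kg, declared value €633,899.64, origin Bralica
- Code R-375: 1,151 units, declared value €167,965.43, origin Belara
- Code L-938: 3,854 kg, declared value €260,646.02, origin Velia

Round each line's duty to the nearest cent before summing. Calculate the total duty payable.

€673,577.25

Line 1 (R-717, Bralica, 3,425 liters, €637,221.25):
Base rate for R-717 is 8% + €0.98/liter.
Duty = €637,221.25 × 8% + 3,425 × €0.98 = €54,334.20.
Line 2 (W-508, Bralica, 3,223 kg, €633,899.64):
Base rate for W-508 is 24.5%.
W-508 has an FTA preferential rate, but origin Bralica is not Velia; base rate stands.
Additional duty on W-508 from Bralica: +67.4%. Applied ad valorem rate: 24.5% + 67.4% = 91.9%.
Duty = €633,899.64 × 91.9% = €582,553.77.
Line 3 (R-375, Belara, 1,151 units, €167,965.43):
Base rate for R-375 is 20% + €2.69/unit.
Duty = €167,965.43 × 20% + 1,151 × €2.69 = €36,689.28.
Line 4 (L-938, Velia, 3,854 kg, €260,646.02):
Base rate for L-938 is €1.17/kg.
Origin Velia qualifies under the Coray–Velia agreement and L-938 is covered: preferential rate Free applies instead.
The additional-duty order on L-938 targets Bralica, not Velia; it does not apply.
Duty = €260,646.02 × 0% = €0.00.
Total = €54,334.20 + €582,553.77 + €36,689.28 + €0.00 = €673,577.25.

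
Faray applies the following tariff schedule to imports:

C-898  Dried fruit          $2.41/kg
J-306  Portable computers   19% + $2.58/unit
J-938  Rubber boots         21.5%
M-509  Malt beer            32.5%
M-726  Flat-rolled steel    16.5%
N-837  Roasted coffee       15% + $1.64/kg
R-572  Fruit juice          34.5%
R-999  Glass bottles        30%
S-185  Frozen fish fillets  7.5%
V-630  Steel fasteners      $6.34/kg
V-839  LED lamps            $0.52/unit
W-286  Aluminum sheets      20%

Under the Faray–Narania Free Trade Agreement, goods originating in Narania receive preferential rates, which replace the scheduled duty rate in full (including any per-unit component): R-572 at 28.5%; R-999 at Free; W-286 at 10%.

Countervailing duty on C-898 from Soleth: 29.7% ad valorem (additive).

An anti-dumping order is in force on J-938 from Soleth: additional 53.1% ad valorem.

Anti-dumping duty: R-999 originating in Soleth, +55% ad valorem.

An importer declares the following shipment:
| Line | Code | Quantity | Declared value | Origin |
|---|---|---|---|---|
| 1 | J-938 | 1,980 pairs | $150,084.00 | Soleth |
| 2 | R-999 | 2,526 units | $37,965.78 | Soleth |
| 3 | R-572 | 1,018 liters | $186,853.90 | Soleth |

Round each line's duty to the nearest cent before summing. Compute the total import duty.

Line 1 (J-938, Soleth, 1,980 pairs, $150,084.00):
Base rate for J-938 is 21.5%.
Additional duty on J-938 from Soleth: +53.1%. Applied ad valorem rate: 21.5% + 53.1% = 74.6%.
Duty = $150,084.00 × 74.6% = $111,962.66.
Line 2 (R-999, Soleth, 2,526 units, $37,965.78):
Base rate for R-999 is 30%.
R-999 has an FTA preferential rate, but origin Soleth is not Narania; base rate stands.
Additional duty on R-999 from Soleth: +55%. Applied ad valorem rate: 30% + 55% = 85%.
Duty = $37,965.78 × 85% = $32,270.91.
Line 3 (R-572, Soleth, 1,018 liters, $186,853.90):
Base rate for R-572 is 34.5%.
R-572 has an FTA preferential rate, but origin Soleth is not Narania; base rate stands.
Duty = $186,853.90 × 34.5% = $64,464.60.
Total = $111,962.66 + $32,270.91 + $64,464.60 = $208,698.17.

$208,698.17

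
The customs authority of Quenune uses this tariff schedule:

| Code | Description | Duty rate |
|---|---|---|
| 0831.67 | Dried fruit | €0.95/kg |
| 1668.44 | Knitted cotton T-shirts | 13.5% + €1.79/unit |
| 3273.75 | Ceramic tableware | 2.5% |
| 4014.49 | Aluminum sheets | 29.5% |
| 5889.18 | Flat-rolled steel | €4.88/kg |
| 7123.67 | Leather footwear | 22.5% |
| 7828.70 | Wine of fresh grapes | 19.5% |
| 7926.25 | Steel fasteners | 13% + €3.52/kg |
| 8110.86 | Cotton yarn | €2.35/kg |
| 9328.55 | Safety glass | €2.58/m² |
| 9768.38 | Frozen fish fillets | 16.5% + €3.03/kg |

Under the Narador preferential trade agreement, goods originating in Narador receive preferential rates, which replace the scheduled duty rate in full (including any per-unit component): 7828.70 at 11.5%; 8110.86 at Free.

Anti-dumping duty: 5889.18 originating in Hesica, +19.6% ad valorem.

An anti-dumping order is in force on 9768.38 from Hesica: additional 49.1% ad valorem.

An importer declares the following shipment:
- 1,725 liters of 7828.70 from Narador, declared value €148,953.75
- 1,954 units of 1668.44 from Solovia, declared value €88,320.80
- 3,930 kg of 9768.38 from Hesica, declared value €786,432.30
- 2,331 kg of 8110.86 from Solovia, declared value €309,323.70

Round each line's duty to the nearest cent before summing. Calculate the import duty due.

€565,835.99

Line 1 (7828.70, Narador, 1,725 liters, €148,953.75):
Base rate for 7828.70 is 19.5%.
Origin Narador qualifies under the Quenune–Narador agreement and 7828.70 is covered: preferential rate 11.5% applies instead.
Duty = €148,953.75 × 11.5% = €17,129.68.
Line 2 (1668.44, Solovia, 1,954 units, €88,320.80):
Base rate for 1668.44 is 13.5% + €1.79/unit.
Duty = €88,320.80 × 13.5% + 1,954 × €1.79 = €15,420.97.
Line 3 (9768.38, Hesica, 3,930 kg, €786,432.30):
Base rate for 9768.38 is 16.5% + €3.03/kg.
Additional duty on 9768.38 from Hesica: +49.1%. Applied ad valorem rate: 16.5% + 49.1% = 65.6%.
Duty = €786,432.30 × 65.6% + 3,930 × €3.03 = €527,807.49.
Line 4 (8110.86, Solovia, 2,331 kg, €309,323.70):
Base rate for 8110.86 is €2.35/kg.
8110.86 has an FTA preferential rate, but origin Solovia is not Narador; base rate stands.
Duty = 2,331 × €2.35 = €5,477.85.
Total = €17,129.68 + €15,420.97 + €527,807.49 + €5,477.85 = €565,835.99.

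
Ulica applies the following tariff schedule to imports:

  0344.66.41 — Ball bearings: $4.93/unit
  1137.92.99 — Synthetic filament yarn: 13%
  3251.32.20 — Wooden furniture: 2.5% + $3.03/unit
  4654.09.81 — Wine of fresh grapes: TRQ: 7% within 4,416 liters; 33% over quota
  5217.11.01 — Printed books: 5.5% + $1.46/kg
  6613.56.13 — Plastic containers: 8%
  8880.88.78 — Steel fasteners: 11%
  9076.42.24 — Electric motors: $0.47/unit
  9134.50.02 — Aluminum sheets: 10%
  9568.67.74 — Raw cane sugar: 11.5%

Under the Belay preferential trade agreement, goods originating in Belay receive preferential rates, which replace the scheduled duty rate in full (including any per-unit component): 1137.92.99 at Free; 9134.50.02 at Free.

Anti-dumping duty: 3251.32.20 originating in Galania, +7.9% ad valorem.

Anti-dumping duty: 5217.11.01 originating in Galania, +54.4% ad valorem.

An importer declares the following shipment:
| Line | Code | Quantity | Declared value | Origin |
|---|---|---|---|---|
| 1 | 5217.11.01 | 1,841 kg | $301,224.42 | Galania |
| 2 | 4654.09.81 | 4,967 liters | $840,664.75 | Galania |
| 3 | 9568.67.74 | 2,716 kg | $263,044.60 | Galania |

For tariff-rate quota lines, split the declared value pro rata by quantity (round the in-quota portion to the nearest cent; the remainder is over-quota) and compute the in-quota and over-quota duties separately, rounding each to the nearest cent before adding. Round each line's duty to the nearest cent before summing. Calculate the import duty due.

$296,464.71

Line 1 (5217.11.01, Galania, 1,841 kg, $301,224.42):
Base rate for 5217.11.01 is 5.5% + $1.46/kg.
Additional duty on 5217.11.01 from Galania: +54.4%. Applied ad valorem rate: 5.5% + 54.4% = 59.9%.
Duty = $301,224.42 × 59.9% + 1,841 × $1.46 = $183,121.29.
Line 2 (4654.09.81, Galania, 4,967 liters, $840,664.75):
Code 4654.09.81 is under a tariff-rate quota (threshold 4,416 liters). In-quota: 4,416 liters at 7%; over-quota: 551 liters at 33%.
Pro-rata value split: in-quota = $840,664.75 × 4,416/4,967 = $747,408.00; over-quota = $840,664.75 − $747,408.00 = $93,256.75.
In-quota duty = $747,408.00 × 7% = $52,318.56. Over-quota duty = $93,256.75 × 33% = $30,774.73.
Line duty = $52,318.56 + $30,774.73 = $83,093.29.
Line 3 (9568.67.74, Galania, 2,716 kg, $263,044.60):
Base rate for 9568.67.74 is 11.5%.
Duty = $263,044.60 × 11.5% = $30,250.13.
Total = $183,121.29 + $83,093.29 + $30,250.13 = $296,464.71.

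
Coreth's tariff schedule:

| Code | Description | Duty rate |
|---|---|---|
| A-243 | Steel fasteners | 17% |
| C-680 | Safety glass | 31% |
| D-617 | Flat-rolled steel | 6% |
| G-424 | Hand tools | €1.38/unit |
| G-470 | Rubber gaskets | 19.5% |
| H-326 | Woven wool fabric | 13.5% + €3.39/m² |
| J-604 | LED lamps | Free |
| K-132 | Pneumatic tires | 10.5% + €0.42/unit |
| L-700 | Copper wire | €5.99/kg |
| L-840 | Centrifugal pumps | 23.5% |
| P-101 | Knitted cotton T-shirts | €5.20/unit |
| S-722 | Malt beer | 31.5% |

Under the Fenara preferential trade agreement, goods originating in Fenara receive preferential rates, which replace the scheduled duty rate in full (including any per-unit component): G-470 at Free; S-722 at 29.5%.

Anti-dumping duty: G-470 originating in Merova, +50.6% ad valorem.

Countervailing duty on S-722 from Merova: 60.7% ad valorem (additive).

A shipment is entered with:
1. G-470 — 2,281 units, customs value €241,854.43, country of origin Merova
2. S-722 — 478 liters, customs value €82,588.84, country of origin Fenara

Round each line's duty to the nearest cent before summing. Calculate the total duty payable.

€193,903.67

Line 1 (G-470, Merova, 2,281 units, €241,854.43):
Base rate for G-470 is 19.5%.
G-470 has an FTA preferential rate, but origin Merova is not Fenara; base rate stands.
Additional duty on G-470 from Merova: +50.6%. Applied ad valorem rate: 19.5% + 50.6% = 70.1%.
Duty = €241,854.43 × 70.1% = €169,539.96.
Line 2 (S-722, Fenara, 478 liters, €82,588.84):
Base rate for S-722 is 31.5%.
Origin Fenara qualifies under the Coreth–Fenara agreement and S-722 is covered: preferential rate 29.5% applies instead.
The additional-duty order on S-722 targets Merova, not Fenara; it does not apply.
Duty = €82,588.84 × 29.5% = €24,363.71.
Total = €169,539.96 + €24,363.71 = €193,903.67.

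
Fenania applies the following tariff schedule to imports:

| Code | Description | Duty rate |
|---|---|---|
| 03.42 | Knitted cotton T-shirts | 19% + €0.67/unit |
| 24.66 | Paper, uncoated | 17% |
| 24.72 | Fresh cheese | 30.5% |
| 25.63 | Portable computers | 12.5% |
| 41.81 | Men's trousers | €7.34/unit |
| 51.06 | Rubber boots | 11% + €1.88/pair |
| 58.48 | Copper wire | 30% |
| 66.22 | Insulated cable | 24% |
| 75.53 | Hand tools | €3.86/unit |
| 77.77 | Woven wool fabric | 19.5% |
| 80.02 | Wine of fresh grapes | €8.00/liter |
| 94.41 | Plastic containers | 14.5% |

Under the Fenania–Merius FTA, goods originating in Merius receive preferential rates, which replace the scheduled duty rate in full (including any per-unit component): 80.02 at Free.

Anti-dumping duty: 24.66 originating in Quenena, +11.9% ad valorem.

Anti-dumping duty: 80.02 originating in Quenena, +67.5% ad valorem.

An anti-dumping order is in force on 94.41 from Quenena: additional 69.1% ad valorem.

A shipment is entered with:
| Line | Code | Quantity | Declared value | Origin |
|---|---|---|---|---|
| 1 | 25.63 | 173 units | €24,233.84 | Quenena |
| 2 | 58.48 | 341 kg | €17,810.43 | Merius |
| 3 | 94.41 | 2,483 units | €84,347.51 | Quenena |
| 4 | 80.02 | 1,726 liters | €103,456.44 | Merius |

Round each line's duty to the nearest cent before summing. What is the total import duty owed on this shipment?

Line 1 (25.63, Quenena, 173 units, €24,233.84):
Base rate for 25.63 is 12.5%.
Duty = €24,233.84 × 12.5% = €3,029.23.
Line 2 (58.48, Merius, 341 kg, €17,810.43):
Base rate for 58.48 is 30%.
Origin Merius is the FTA partner but 58.48 is not on the preference list; base rate stands.
Duty = €17,810.43 × 30% = €5,343.13.
Line 3 (94.41, Quenena, 2,483 units, €84,347.51):
Base rate for 94.41 is 14.5%.
Additional duty on 94.41 from Quenena: +69.1%. Applied ad valorem rate: 14.5% + 69.1% = 83.6%.
Duty = €84,347.51 × 83.6% = €70,514.52.
Line 4 (80.02, Merius, 1,726 liters, €103,456.44):
Base rate for 80.02 is €8.00/liter.
Origin Merius qualifies under the Fenania–Merius agreement and 80.02 is covered: preferential rate Free applies instead.
The additional-duty order on 80.02 targets Quenena, not Merius; it does not apply.
Duty = €103,456.44 × 0% = €0.00.
Total = €3,029.23 + €5,343.13 + €70,514.52 + €0.00 = €78,886.88.

€78,886.88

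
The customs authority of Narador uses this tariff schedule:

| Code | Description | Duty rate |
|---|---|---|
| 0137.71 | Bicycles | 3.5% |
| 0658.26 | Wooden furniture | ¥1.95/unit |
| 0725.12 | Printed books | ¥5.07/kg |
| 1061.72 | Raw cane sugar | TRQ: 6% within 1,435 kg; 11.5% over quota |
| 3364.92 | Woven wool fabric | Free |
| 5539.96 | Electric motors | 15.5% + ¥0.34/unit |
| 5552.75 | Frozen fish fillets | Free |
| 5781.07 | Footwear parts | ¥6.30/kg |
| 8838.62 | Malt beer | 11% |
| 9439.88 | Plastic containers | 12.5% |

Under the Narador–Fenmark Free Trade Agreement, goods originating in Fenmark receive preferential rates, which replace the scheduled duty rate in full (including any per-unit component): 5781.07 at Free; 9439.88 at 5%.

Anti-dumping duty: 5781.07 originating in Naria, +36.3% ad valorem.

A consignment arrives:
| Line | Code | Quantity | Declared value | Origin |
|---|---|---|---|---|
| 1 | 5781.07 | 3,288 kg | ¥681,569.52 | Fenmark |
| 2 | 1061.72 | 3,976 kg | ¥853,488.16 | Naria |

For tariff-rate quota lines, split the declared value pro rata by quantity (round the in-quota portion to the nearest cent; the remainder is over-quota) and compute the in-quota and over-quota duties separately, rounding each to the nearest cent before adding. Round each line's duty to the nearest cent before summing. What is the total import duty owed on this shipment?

¥81,209.10

Line 1 (5781.07, Fenmark, 3,288 kg, ¥681,569.52):
Base rate for 5781.07 is ¥6.30/kg.
Origin Fenmark qualifies under the Narador–Fenmark agreement and 5781.07 is covered: preferential rate Free applies instead.
The additional-duty order on 5781.07 targets Naria, not Fenmark; it does not apply.
Duty = ¥681,569.52 × 0% = ¥0.00.
Line 2 (1061.72, Naria, 3,976 kg, ¥853,488.16):
Code 1061.72 is under a tariff-rate quota (threshold 1,435 kg). In-quota: 1,435 kg at 6%; over-quota: 2,541 kg at 11.5%.
Pro-rata value split: in-quota = ¥853,488.16 × 1,435/3,976 = ¥308,037.10; over-quota = ¥853,488.16 − ¥308,037.10 = ¥545,451.06.
In-quota duty = ¥308,037.10 × 6% = ¥18,482.23. Over-quota duty = ¥545,451.06 × 11.5% = ¥62,726.87.
Line duty = ¥18,482.23 + ¥62,726.87 = ¥81,209.10.
Total = ¥0.00 + ¥81,209.10 = ¥81,209.10.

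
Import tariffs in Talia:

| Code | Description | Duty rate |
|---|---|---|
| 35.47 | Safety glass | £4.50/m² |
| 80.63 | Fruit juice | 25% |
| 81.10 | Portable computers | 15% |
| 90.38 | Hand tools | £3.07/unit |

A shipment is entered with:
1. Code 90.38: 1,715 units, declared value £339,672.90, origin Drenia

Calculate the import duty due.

Line 1 (90.38, Drenia, 1,715 units, £339,672.90):
Base rate for 90.38 is £3.07/unit.
Duty = 1,715 × £3.07 = £5,265.05.

£5,265.05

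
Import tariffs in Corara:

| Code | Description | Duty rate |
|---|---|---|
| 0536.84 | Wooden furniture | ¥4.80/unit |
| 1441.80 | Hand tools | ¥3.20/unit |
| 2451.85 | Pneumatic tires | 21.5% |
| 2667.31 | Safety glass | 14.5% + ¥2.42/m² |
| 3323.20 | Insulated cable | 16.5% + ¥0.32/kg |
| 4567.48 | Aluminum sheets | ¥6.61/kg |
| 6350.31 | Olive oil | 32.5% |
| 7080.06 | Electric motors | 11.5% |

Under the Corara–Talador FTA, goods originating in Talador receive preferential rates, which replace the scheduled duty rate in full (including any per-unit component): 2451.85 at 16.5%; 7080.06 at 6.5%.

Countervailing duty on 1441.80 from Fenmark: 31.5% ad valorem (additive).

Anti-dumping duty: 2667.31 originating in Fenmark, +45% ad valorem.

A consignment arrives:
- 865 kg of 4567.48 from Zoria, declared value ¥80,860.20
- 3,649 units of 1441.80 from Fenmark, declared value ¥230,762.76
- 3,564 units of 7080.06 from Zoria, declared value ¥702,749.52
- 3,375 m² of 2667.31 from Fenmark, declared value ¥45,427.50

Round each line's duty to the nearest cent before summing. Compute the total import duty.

¥206,097.77

Line 1 (4567.48, Zoria, 865 kg, ¥80,860.20):
Base rate for 4567.48 is ¥6.61/kg.
Duty = 865 × ¥6.61 = ¥5,717.65.
Line 2 (1441.80, Fenmark, 3,649 units, ¥230,762.76):
Base rate for 1441.80 is ¥3.20/unit.
Additional duty on 1441.80 from Fenmark: +31.5% ad valorem. Applied ad valorem rate = 31.5%.
Duty = ¥230,762.76 × 31.5% + 3,649 × ¥3.20 = ¥84,367.07.
Line 3 (7080.06, Zoria, 3,564 units, ¥702,749.52):
Base rate for 7080.06 is 11.5%.
7080.06 has an FTA preferential rate, but origin Zoria is not Talador; base rate stands.
Duty = ¥702,749.52 × 11.5% = ¥80,816.19.
Line 4 (2667.31, Fenmark, 3,375 m², ¥45,427.50):
Base rate for 2667.31 is 14.5% + ¥2.42/m².
Additional duty on 2667.31 from Fenmark: +45%. Applied ad valorem rate: 14.5% + 45% = 59.5%.
Duty = ¥45,427.50 × 59.5% + 3,375 × ¥2.42 = ¥35,196.86.
Total = ¥5,717.65 + ¥84,367.07 + ¥80,816.19 + ¥35,196.86 = ¥206,097.77.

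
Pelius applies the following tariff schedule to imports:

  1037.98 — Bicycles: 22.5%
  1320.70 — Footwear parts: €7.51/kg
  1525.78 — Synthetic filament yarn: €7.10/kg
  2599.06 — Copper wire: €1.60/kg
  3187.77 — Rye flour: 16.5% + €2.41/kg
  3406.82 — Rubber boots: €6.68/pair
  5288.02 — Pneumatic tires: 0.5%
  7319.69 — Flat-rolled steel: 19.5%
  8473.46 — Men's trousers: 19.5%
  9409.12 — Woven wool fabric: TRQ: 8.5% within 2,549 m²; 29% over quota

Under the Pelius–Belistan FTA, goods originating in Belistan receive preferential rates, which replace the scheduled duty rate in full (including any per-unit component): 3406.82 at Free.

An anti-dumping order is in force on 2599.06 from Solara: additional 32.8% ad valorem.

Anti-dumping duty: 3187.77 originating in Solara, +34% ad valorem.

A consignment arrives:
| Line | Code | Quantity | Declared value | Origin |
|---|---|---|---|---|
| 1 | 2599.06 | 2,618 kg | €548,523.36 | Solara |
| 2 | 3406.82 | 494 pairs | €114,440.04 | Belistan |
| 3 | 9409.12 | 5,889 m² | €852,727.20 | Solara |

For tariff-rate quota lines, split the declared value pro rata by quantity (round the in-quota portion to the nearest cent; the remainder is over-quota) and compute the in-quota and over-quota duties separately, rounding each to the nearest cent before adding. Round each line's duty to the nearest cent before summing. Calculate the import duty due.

Line 1 (2599.06, Solara, 2,618 kg, €548,523.36):
Base rate for 2599.06 is €1.60/kg.
Additional duty on 2599.06 from Solara: +32.8% ad valorem. Applied ad valorem rate = 32.8%.
Duty = €548,523.36 × 32.8% + 2,618 × €1.60 = €184,104.46.
Line 2 (3406.82, Belistan, 494 pairs, €114,440.04):
Base rate for 3406.82 is €6.68/pair.
Origin Belistan qualifies under the Pelius–Belistan agreement and 3406.82 is covered: preferential rate Free applies instead.
Duty = €114,440.04 × 0% = €0.00.
Line 3 (9409.12, Solara, 5,889 m², €852,727.20):
Code 9409.12 is under a tariff-rate quota (threshold 2,549 m²). In-quota: 2,549 m² at 8.5%; over-quota: 3,340 m² at 29%.
Pro-rata value split: in-quota = €852,727.20 × 2,549/5,889 = €369,095.20; over-quota = €852,727.20 − €369,095.20 = €483,632.00.
In-quota duty = €369,095.20 × 8.5% = €31,373.09. Over-quota duty = €483,632.00 × 29% = €140,253.28.
Line duty = €31,373.09 + €140,253.28 = €171,626.37.
Total = €184,104.46 + €0.00 + €171,626.37 = €355,730.83.

€355,730.83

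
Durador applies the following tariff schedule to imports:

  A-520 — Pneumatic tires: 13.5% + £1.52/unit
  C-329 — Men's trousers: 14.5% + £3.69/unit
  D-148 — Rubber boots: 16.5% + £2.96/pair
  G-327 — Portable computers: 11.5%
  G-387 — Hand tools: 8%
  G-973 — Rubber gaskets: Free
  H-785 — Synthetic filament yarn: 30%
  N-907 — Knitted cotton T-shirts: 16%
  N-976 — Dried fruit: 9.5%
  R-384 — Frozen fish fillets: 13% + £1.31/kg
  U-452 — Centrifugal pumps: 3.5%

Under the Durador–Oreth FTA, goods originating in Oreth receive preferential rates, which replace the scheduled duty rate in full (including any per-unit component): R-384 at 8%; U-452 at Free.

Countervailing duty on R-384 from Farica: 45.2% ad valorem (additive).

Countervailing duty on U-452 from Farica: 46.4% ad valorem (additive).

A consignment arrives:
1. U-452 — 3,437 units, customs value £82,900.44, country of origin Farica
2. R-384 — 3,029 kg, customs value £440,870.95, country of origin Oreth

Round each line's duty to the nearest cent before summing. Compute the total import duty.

£76,637.00

Line 1 (U-452, Farica, 3,437 units, £82,900.44):
Base rate for U-452 is 3.5%.
U-452 has an FTA preferential rate, but origin Farica is not Oreth; base rate stands.
Additional duty on U-452 from Farica: +46.4%. Applied ad valorem rate: 3.5% + 46.4% = 49.9%.
Duty = £82,900.44 × 49.9% = £41,367.32.
Line 2 (R-384, Oreth, 3,029 kg, £440,870.95):
Base rate for R-384 is 13% + £1.31/kg.
Origin Oreth qualifies under the Durador–Oreth agreement and R-384 is covered: preferential rate 8% applies instead.
The additional-duty order on R-384 targets Farica, not Oreth; it does not apply.
Duty = £440,870.95 × 8% = £35,269.68.
Total = £41,367.32 + £35,269.68 = £76,637.00.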